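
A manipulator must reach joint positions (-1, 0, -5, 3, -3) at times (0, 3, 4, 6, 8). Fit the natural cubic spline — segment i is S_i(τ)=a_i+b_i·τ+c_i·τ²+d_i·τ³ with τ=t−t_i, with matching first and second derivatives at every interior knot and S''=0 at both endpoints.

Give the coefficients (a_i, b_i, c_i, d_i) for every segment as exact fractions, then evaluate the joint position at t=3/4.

  seg 0: a=-1 b=1615/516 c=0 d=-481/1548
  seg 1: a=0 b=-1357/258 c=-481/172 d=1577/516
  seg 2: a=-5 b=-869/516 c=274/43 d=-3643/2064
  seg 3: a=3 b=677/258 c=-1451/344 d=1451/2064
S(3/4) = 13389/11008

Δ: Δ0=1/3, Δ1=-5, Δ2=4, Δ3=-3
row 1: diag=8, rhs=-32; c'=1/8, d'=-4
row 2: denom=6−1·1/8=47/8; d'=(54−1·-4)/(47/8)=464/47
row 3: denom=8−2·16/47=344/47; d'=(-42−2·464/47)/(344/47)=-1451/172
back: M3=-1451/172
back: M2=464/47−16/47·-1451/172=548/43
back: M1=-4−1/8·548/43=-481/86
M: M0=0, M1=-481/86, M2=548/43, M3=-1451/172, M4=0
seg 0: a=-1, c=M0/2=0, d=(M1−M0)/(6·3)=-481/1548, b=Δ0−h0·(2M0+M1)/6=1615/516
seg 1: a=0, c=M1/2=-481/172, d=(M2−M1)/(6·1)=1577/516, b=Δ1−h1·(2M1+M2)/6=-1357/258
seg 2: a=-5, c=M2/2=274/43, d=(M3−M2)/(6·2)=-3643/2064, b=Δ2−h2·(2M2+M3)/6=-869/516
seg 3: a=3, c=M3/2=-1451/344, d=(M4−M3)/(6·2)=1451/2064, b=Δ3−h3·(2M3+M4)/6=677/258
t_q=3/4 → seg 0, τ=3/4; S=-1+1615/516·τ+0·τ²+-481/1548·τ³=13389/11008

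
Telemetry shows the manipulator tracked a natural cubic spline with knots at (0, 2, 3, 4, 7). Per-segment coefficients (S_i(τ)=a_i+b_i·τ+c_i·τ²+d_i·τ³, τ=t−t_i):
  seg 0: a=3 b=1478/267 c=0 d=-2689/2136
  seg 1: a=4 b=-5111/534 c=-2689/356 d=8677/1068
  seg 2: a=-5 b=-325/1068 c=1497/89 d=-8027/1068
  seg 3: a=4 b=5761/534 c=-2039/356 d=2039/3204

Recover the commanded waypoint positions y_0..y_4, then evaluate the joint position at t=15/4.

y_0=3 y_1=4 y_2=-5 y_3=4 y_4=2
S(15/4) = 24205/22784

y_0 = S_0(0) = a_0 = 3
y_1 = S_1(0) = a_1 = 4
y_2 = S_2(0) = a_2 = -5
y_3 = S_3(0) = a_3 = 4
y_4 = S_3(3) = 2
t_q=15/4 is in segment 2 (τ=3/4); S_2(τ)=24205/22784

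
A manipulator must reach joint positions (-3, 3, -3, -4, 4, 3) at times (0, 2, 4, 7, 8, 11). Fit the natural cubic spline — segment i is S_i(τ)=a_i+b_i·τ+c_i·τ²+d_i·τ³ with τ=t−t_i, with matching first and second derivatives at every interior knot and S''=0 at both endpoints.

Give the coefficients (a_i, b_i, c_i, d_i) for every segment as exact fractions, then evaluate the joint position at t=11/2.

  seg 0: a=-3 b=1592/351 c=0 d=-539/1404
  seg 1: a=3 b=-25/351 c=-539/234 d=589/1404
  seg 2: a=-3 b=-1492/351 c=25/117 d=1150/3159
  seg 3: a=-4 b=2408/351 c=1225/351 d=-275/117
  seg 4: a=4 b=2383/351 c=-1250/351 d=1250/3159
S(11/2) = -23/3

Δ: Δ0=3, Δ1=-3, Δ2=-1/3, Δ3=8, Δ4=-1/3
row 1: diag=8, rhs=-36; c'=1/4, d'=-9/2
row 2: denom=10−2·1/4=19/2; d'=(16−2·-9/2)/(19/2)=50/19
row 3: denom=8−3·6/19=134/19; d'=(50−3·50/19)/(134/19)=400/67
row 4: denom=8−1·19/134=1053/134; d'=(-50−1·400/67)/(1053/134)=-2500/351
back: M4=-2500/351
back: M3=400/67−19/134·-2500/351=2450/351
back: M2=50/19−6/19·2450/351=50/117
back: M1=-9/2−1/4·50/117=-539/117
M: M0=0, M1=-539/117, M2=50/117, M3=2450/351, M4=-2500/351, M5=0
seg 0: a=-3, c=M0/2=0, d=(M1−M0)/(6·2)=-539/1404, b=Δ0−h0·(2M0+M1)/6=1592/351
seg 1: a=3, c=M1/2=-539/234, d=(M2−M1)/(6·2)=589/1404, b=Δ1−h1·(2M1+M2)/6=-25/351
seg 2: a=-3, c=M2/2=25/117, d=(M3−M2)/(6·3)=1150/3159, b=Δ2−h2·(2M2+M3)/6=-1492/351
seg 3: a=-4, c=M3/2=1225/351, d=(M4−M3)/(6·1)=-275/117, b=Δ3−h3·(2M3+M4)/6=2408/351
seg 4: a=4, c=M4/2=-1250/351, d=(M5−M4)/(6·3)=1250/3159, b=Δ4−h4·(2M4+M5)/6=2383/351
t_q=11/2 → seg 2, τ=3/2; S=-3+-1492/351·τ+25/117·τ²+1150/3159·τ³=-23/3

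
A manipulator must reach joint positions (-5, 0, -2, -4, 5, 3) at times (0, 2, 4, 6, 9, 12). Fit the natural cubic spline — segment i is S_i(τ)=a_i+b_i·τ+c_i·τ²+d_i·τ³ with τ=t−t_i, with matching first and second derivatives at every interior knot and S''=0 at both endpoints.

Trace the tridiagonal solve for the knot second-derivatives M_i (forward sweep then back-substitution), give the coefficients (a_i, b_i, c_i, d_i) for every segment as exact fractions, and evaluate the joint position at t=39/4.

  seg 0: a=-5 b=10549/3138 c=0 d=-338/1569
  seg 1: a=0 b=2437/3138 c=-676/523 d=2537/12552
  seg 2: a=-2 b=-3088/1569 c=-167/2092 d=3539/12552
  seg 3: a=-4 b=3439/3138 c=843/523 d=-9199/28242
  seg 4: a=5 b=3095/1569 c=-4141/3138 d=4141/28242
S(39/4) = 388209/66944

Δ: Δ0=5/2, Δ1=-1, Δ2=-1, Δ3=3, Δ4=-2/3
row 1: diag=8, rhs=-21; c'=1/4, d'=-21/8
row 2: denom=8−2·1/4=15/2; d'=(0−2·-21/8)/(15/2)=7/10
row 3: denom=10−2·4/15=142/15; d'=(24−2·7/10)/(142/15)=339/142
row 4: denom=12−3·45/142=1569/142; d'=(-22−3·339/142)/(1569/142)=-4141/1569
back: M4=-4141/1569
back: M3=339/142−45/142·-4141/1569=1686/523
back: M2=7/10−4/15·1686/523=-167/1046
back: M1=-21/8−1/4·-167/1046=-1352/523
M: M0=0, M1=-1352/523, M2=-167/1046, M3=1686/523, M4=-4141/1569, M5=0
seg 0: a=-5, c=M0/2=0, d=(M1−M0)/(6·2)=-338/1569, b=Δ0−h0·(2M0+M1)/6=10549/3138
seg 1: a=0, c=M1/2=-676/523, d=(M2−M1)/(6·2)=2537/12552, b=Δ1−h1·(2M1+M2)/6=2437/3138
seg 2: a=-2, c=M2/2=-167/2092, d=(M3−M2)/(6·2)=3539/12552, b=Δ2−h2·(2M2+M3)/6=-3088/1569
seg 3: a=-4, c=M3/2=843/523, d=(M4−M3)/(6·3)=-9199/28242, b=Δ3−h3·(2M3+M4)/6=3439/3138
seg 4: a=5, c=M4/2=-4141/3138, d=(M5−M4)/(6·3)=4141/28242, b=Δ4−h4·(2M4+M5)/6=3095/1569
t_q=39/4 → seg 4, τ=3/4; S=5+3095/1569·τ+-4141/3138·τ²+4141/28242·τ³=388209/66944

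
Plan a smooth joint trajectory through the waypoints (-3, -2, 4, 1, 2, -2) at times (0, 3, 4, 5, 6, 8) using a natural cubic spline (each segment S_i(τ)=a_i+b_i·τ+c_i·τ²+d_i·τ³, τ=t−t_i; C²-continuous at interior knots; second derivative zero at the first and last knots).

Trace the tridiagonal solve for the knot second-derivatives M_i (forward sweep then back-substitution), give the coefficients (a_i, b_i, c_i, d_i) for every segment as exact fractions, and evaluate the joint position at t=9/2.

  seg 0: a=-3 b=-5827/1995 c=0 d=2164/5985
  seg 1: a=-2 b=13649/1995 c=2164/665 d=-8171/1995
  seg 2: a=4 b=424/399 c=-6007/665 d=9916/1995
  seg 3: a=1 b=-4174/1995 c=3909/665 d=-794/285
  seg 4: a=2 b=2606/1995 c=-1649/665 d=1649/3990
S(9/2) = 7699/2660

Δ: Δ0=1/3, Δ1=6, Δ2=-3, Δ3=1, Δ4=-2
row 1: diag=8, rhs=34; c'=1/8, d'=17/4
row 2: denom=4−1·1/8=31/8; d'=(-54−1·17/4)/(31/8)=-466/31
row 3: denom=4−1·8/31=116/31; d'=(24−1·-466/31)/(116/31)=605/58
row 4: denom=6−1·31/116=665/116; d'=(-18−1·605/58)/(665/116)=-3298/665
back: M4=-3298/665
back: M3=605/58−31/116·-3298/665=7818/665
back: M2=-466/31−8/31·7818/665=-12014/665
back: M1=17/4−1/8·-12014/665=4328/665
M: M0=0, M1=4328/665, M2=-12014/665, M3=7818/665, M4=-3298/665, M5=0
seg 0: a=-3, c=M0/2=0, d=(M1−M0)/(6·3)=2164/5985, b=Δ0−h0·(2M0+M1)/6=-5827/1995
seg 1: a=-2, c=M1/2=2164/665, d=(M2−M1)/(6·1)=-8171/1995, b=Δ1−h1·(2M1+M2)/6=13649/1995
seg 2: a=4, c=M2/2=-6007/665, d=(M3−M2)/(6·1)=9916/1995, b=Δ2−h2·(2M2+M3)/6=424/399
seg 3: a=1, c=M3/2=3909/665, d=(M4−M3)/(6·1)=-794/285, b=Δ3−h3·(2M3+M4)/6=-4174/1995
seg 4: a=2, c=M4/2=-1649/665, d=(M5−M4)/(6·2)=1649/3990, b=Δ4−h4·(2M4+M5)/6=2606/1995
t_q=9/2 → seg 2, τ=1/2; S=4+424/399·τ+-6007/665·τ²+9916/1995·τ³=7699/2660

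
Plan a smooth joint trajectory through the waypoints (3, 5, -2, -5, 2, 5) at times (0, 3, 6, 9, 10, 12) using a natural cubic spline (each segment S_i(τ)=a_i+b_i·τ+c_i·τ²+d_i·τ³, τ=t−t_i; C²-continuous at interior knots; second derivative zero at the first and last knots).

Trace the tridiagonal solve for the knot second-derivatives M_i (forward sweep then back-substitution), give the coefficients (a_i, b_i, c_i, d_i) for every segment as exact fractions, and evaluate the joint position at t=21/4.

Δ: Δ0=2/3, Δ1=-7/3, Δ2=-1, Δ3=7, Δ4=3/2
row 1: diag=12, rhs=-18; c'=1/4, d'=-3/2
row 2: denom=12−3·1/4=45/4; d'=(8−3·-3/2)/(45/4)=10/9
row 3: denom=8−3·4/15=36/5; d'=(48−3·10/9)/(36/5)=335/54
row 4: denom=6−1·5/36=211/36; d'=(-33−1·335/54)/(211/36)=-4234/633
back: M4=-4234/633
back: M3=335/54−5/36·-4234/633=1505/211
back: M2=10/9−4/15·1505/211=-1502/1899
back: M1=-3/2−1/4·-1502/1899=-2473/1899
M: M0=0, M1=-2473/1899, M2=-1502/1899, M3=1505/211, M4=-4234/633, M5=0
seg 0: a=3, c=M0/2=0, d=(M1−M0)/(6·3)=-2473/34182, b=Δ0−h0·(2M0+M1)/6=5005/3798
seg 1: a=5, c=M1/2=-2473/3798, d=(M2−M1)/(6·3)=971/34182, b=Δ1−h1·(2M1+M2)/6=-1207/1899
seg 2: a=-2, c=M2/2=-751/1899, d=(M3−M2)/(6·3)=15047/34182, b=Δ2−h2·(2M2+M3)/6=-14339/3798
seg 3: a=-5, c=M3/2=1505/422, d=(M4−M3)/(6·1)=-8749/3798, b=Δ3−h3·(2M3+M4)/6=10895/1899
seg 4: a=2, c=M4/2=-2117/633, d=(M5−M4)/(6·2)=2117/3798, b=Δ4−h4·(2M4+M5)/6=22633/3798
t_q=21/4 → seg 1, τ=9/4; S=5+-1207/1899·τ+-2473/3798·τ²+971/34182·τ³=16127/27008

  seg 0: a=3 b=5005/3798 c=0 d=-2473/34182
  seg 1: a=5 b=-1207/1899 c=-2473/3798 d=971/34182
  seg 2: a=-2 b=-14339/3798 c=-751/1899 d=15047/34182
  seg 3: a=-5 b=10895/1899 c=1505/422 d=-8749/3798
  seg 4: a=2 b=22633/3798 c=-2117/633 d=2117/3798
S(21/4) = 16127/27008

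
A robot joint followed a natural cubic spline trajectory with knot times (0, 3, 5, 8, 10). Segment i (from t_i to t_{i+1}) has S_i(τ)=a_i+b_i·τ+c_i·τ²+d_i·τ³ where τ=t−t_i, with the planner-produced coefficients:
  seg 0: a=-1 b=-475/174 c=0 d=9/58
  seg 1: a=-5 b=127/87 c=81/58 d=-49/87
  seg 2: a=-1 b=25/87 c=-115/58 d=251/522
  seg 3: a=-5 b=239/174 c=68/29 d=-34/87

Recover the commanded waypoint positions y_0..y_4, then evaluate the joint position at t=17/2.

y_0=-1 y_1=-5 y_2=-1 y_3=-5 y_4=4
S(17/2) = -219/58

y_0 = S_0(0) = a_0 = -1
y_1 = S_1(0) = a_1 = -5
y_2 = S_2(0) = a_2 = -1
y_3 = S_3(0) = a_3 = -5
y_4 = S_3(2) = 4
t_q=17/2 is in segment 3 (τ=1/2); S_3(τ)=-219/58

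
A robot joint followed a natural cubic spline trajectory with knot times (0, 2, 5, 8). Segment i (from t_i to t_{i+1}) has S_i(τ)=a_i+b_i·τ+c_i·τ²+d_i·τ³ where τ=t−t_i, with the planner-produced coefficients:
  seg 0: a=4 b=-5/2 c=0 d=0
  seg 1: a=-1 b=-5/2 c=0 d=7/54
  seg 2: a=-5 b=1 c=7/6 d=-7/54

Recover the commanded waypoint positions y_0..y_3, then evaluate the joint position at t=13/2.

y_0 = S_0(0) = a_0 = 4
y_1 = S_1(0) = a_1 = -1
y_2 = S_2(0) = a_2 = -5
y_3 = S_2(3) = 5
t_q=13/2 is in segment 2 (τ=3/2); S_2(τ)=-21/16

y_0=4 y_1=-1 y_2=-5 y_3=5
S(13/2) = -21/16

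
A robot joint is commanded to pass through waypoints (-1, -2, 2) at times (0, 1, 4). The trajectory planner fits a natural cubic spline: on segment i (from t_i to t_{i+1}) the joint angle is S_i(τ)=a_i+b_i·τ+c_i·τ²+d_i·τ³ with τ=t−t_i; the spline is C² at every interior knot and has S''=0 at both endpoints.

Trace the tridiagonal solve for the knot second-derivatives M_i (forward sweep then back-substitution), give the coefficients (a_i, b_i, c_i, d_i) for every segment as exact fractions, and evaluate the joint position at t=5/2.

  seg 0: a=-1 b=-31/24 c=0 d=7/24
  seg 1: a=-2 b=-5/12 c=7/8 d=-7/72
S(5/2) = -63/64

Δ: Δ0=-1, Δ1=4/3
row 1: diag=8, rhs=14; c'=3/8, d'=7/4
back: M1=7/4
M: M0=0, M1=7/4, M2=0
seg 0: a=-1, c=M0/2=0, d=(M1−M0)/(6·1)=7/24, b=Δ0−h0·(2M0+M1)/6=-31/24
seg 1: a=-2, c=M1/2=7/8, d=(M2−M1)/(6·3)=-7/72, b=Δ1−h1·(2M1+M2)/6=-5/12
t_q=5/2 → seg 1, τ=3/2; S=-2+-5/12·τ+7/8·τ²+-7/72·τ³=-63/64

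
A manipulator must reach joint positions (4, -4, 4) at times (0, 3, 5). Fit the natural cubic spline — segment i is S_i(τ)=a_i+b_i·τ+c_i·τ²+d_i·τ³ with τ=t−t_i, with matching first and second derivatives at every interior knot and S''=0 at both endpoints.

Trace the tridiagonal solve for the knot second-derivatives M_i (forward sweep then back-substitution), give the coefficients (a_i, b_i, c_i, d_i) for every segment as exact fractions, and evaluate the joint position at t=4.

Δ: Δ0=-8/3, Δ1=4
row 1: diag=10, rhs=40; c'=1/5, d'=4
back: M1=4
M: M0=0, M1=4, M2=0
seg 0: a=4, c=M0/2=0, d=(M1−M0)/(6·3)=2/9, b=Δ0−h0·(2M0+M1)/6=-14/3
seg 1: a=-4, c=M1/2=2, d=(M2−M1)/(6·2)=-1/3, b=Δ1−h1·(2M1+M2)/6=4/3
t_q=4 → seg 1, τ=1; S=-4+4/3·τ+2·τ²+-1/3·τ³=-1

  seg 0: a=4 b=-14/3 c=0 d=2/9
  seg 1: a=-4 b=4/3 c=2 d=-1/3
S(4) = -1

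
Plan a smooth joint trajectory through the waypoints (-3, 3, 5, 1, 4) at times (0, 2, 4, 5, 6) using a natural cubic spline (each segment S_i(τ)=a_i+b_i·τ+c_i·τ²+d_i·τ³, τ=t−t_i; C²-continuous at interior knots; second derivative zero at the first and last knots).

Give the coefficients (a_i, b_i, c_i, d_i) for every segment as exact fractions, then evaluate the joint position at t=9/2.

Δ: Δ0=3, Δ1=1, Δ2=-4, Δ3=3
row 1: diag=8, rhs=-12; c'=1/4, d'=-3/2
row 2: denom=6−2·1/4=11/2; d'=(-30−2·-3/2)/(11/2)=-54/11
row 3: denom=4−1·2/11=42/11; d'=(42−1·-54/11)/(42/11)=86/7
back: M3=86/7
back: M2=-54/11−2/11·86/7=-50/7
back: M1=-3/2−1/4·-50/7=2/7
M: M0=0, M1=2/7, M2=-50/7, M3=86/7, M4=0
seg 0: a=-3, c=M0/2=0, d=(M1−M0)/(6·2)=1/42, b=Δ0−h0·(2M0+M1)/6=61/21
seg 1: a=3, c=M1/2=1/7, d=(M2−M1)/(6·2)=-13/21, b=Δ1−h1·(2M1+M2)/6=67/21
seg 2: a=5, c=M2/2=-25/7, d=(M3−M2)/(6·1)=68/21, b=Δ2−h2·(2M2+M3)/6=-11/3
seg 3: a=1, c=M3/2=43/7, d=(M4−M3)/(6·1)=-43/21, b=Δ3−h3·(2M3+M4)/6=-23/21
t_q=9/2 → seg 2, τ=1/2; S=5+-11/3·τ+-25/7·τ²+68/21·τ³=75/28

  seg 0: a=-3 b=61/21 c=0 d=1/42
  seg 1: a=3 b=67/21 c=1/7 d=-13/21
  seg 2: a=5 b=-11/3 c=-25/7 d=68/21
  seg 3: a=1 b=-23/21 c=43/7 d=-43/21
S(9/2) = 75/28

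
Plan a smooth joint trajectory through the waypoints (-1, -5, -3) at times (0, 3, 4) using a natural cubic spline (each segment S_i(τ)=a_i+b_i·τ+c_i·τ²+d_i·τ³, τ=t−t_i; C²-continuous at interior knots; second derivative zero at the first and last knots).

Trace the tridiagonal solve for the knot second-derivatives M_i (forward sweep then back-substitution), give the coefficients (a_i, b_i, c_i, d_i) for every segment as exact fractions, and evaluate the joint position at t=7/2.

Δ: Δ0=-4/3, Δ1=2
row 1: diag=8, rhs=20; c'=1/8, d'=5/2
back: M1=5/2
M: M0=0, M1=5/2, M2=0
seg 0: a=-1, c=M0/2=0, d=(M1−M0)/(6·3)=5/36, b=Δ0−h0·(2M0+M1)/6=-31/12
seg 1: a=-5, c=M1/2=5/4, d=(M2−M1)/(6·1)=-5/12, b=Δ1−h1·(2M1+M2)/6=7/6
t_q=7/2 → seg 1, τ=1/2; S=-5+7/6·τ+5/4·τ²+-5/12·τ³=-133/32

  seg 0: a=-1 b=-31/12 c=0 d=5/36
  seg 1: a=-5 b=7/6 c=5/4 d=-5/12
S(7/2) = -133/32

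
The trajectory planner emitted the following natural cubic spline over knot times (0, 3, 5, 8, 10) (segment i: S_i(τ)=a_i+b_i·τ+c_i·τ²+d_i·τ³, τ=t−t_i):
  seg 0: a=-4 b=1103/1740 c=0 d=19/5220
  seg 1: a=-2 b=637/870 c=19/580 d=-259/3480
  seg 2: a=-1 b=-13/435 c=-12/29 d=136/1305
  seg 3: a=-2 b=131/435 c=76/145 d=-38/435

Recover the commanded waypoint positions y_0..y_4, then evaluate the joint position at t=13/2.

y_0=-4 y_1=-2 y_2=-1 y_3=-2 y_4=0
S(13/2) = -471/290

y_0 = S_0(0) = a_0 = -4
y_1 = S_1(0) = a_1 = -2
y_2 = S_2(0) = a_2 = -1
y_3 = S_3(0) = a_3 = -2
y_4 = S_3(2) = 0
t_q=13/2 is in segment 2 (τ=3/2); S_2(τ)=-471/290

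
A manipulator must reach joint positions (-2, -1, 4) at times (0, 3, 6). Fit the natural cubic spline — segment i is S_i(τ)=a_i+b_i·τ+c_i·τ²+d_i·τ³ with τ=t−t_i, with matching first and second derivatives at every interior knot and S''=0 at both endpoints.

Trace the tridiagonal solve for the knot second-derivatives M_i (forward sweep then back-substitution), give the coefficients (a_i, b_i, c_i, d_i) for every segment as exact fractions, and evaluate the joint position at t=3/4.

  seg 0: a=-2 b=0 c=0 d=1/27
  seg 1: a=-1 b=1 c=1/3 d=-1/27
S(3/4) = -127/64

Δ: Δ0=1/3, Δ1=5/3
row 1: diag=12, rhs=8; c'=1/4, d'=2/3
back: M1=2/3
M: M0=0, M1=2/3, M2=0
seg 0: a=-2, c=M0/2=0, d=(M1−M0)/(6·3)=1/27, b=Δ0−h0·(2M0+M1)/6=0
seg 1: a=-1, c=M1/2=1/3, d=(M2−M1)/(6·3)=-1/27, b=Δ1−h1·(2M1+M2)/6=1
t_q=3/4 → seg 0, τ=3/4; S=-2+0·τ+0·τ²+1/27·τ³=-127/64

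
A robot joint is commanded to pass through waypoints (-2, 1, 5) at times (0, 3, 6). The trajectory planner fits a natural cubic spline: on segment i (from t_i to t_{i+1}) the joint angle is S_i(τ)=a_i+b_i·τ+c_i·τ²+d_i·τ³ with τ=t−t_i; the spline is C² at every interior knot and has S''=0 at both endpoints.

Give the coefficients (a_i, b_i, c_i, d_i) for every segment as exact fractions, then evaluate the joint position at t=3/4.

Δ: Δ0=1, Δ1=4/3
row 1: diag=12, rhs=2; c'=1/4, d'=1/6
back: M1=1/6
M: M0=0, M1=1/6, M2=0
seg 0: a=-2, c=M0/2=0, d=(M1−M0)/(6·3)=1/108, b=Δ0−h0·(2M0+M1)/6=11/12
seg 1: a=1, c=M1/2=1/12, d=(M2−M1)/(6·3)=-1/108, b=Δ1−h1·(2M1+M2)/6=7/6
t_q=3/4 → seg 0, τ=3/4; S=-2+11/12·τ+0·τ²+1/108·τ³=-335/256

  seg 0: a=-2 b=11/12 c=0 d=1/108
  seg 1: a=1 b=7/6 c=1/12 d=-1/108
S(3/4) = -335/256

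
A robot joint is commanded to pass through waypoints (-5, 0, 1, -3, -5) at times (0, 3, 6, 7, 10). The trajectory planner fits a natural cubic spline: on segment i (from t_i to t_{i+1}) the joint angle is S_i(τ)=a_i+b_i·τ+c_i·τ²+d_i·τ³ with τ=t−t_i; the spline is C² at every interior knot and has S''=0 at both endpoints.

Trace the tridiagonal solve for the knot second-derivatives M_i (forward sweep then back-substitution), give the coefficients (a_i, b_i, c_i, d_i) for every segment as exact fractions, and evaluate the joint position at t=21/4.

  seg 0: a=-5 b=175/114 c=0 d=5/342
  seg 1: a=0 b=110/57 c=5/38 d=-227/1026
  seg 2: a=1 b=-371/114 c=-106/57 d=127/114
  seg 3: a=-3 b=-69/19 c=169/114 d=-169/1026
S(21/4) = 6051/2432

Δ: Δ0=5/3, Δ1=1/3, Δ2=-4, Δ3=-2/3
row 1: diag=12, rhs=-8; c'=1/4, d'=-2/3
row 2: denom=8−3·1/4=29/4; d'=(-26−3·-2/3)/(29/4)=-96/29
row 3: denom=8−1·4/29=228/29; d'=(20−1·-96/29)/(228/29)=169/57
back: M3=169/57
back: M2=-96/29−4/29·169/57=-212/57
back: M1=-2/3−1/4·-212/57=5/19
M: M0=0, M1=5/19, M2=-212/57, M3=169/57, M4=0
seg 0: a=-5, c=M0/2=0, d=(M1−M0)/(6·3)=5/342, b=Δ0−h0·(2M0+M1)/6=175/114
seg 1: a=0, c=M1/2=5/38, d=(M2−M1)/(6·3)=-227/1026, b=Δ1−h1·(2M1+M2)/6=110/57
seg 2: a=1, c=M2/2=-106/57, d=(M3−M2)/(6·1)=127/114, b=Δ2−h2·(2M2+M3)/6=-371/114
seg 3: a=-3, c=M3/2=169/114, d=(M4−M3)/(6·3)=-169/1026, b=Δ3−h3·(2M3+M4)/6=-69/19
t_q=21/4 → seg 1, τ=9/4; S=0+110/57·τ+5/38·τ²+-227/1026·τ³=6051/2432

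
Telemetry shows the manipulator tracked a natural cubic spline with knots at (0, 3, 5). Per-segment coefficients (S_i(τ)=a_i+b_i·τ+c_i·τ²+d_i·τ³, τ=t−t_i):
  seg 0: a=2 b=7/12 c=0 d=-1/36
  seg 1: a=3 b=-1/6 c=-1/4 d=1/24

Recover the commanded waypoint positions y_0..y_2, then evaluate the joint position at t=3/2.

y_0 = S_0(0) = a_0 = 2
y_1 = S_1(0) = a_1 = 3
y_2 = S_1(2) = 2
t_q=3/2 is in segment 0 (τ=3/2); S_0(τ)=89/32

y_0=2 y_1=3 y_2=2
S(3/2) = 89/32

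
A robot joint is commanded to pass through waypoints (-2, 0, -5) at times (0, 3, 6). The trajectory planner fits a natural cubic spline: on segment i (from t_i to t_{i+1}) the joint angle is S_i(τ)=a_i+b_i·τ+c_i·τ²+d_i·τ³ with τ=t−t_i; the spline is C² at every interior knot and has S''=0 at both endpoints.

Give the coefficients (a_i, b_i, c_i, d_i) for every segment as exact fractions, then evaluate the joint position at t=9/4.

  seg 0: a=-2 b=5/4 c=0 d=-7/108
  seg 1: a=0 b=-1/2 c=-7/12 d=7/108
S(9/4) = 19/256

Δ: Δ0=2/3, Δ1=-5/3
row 1: diag=12, rhs=-14; c'=1/4, d'=-7/6
back: M1=-7/6
M: M0=0, M1=-7/6, M2=0
seg 0: a=-2, c=M0/2=0, d=(M1−M0)/(6·3)=-7/108, b=Δ0−h0·(2M0+M1)/6=5/4
seg 1: a=0, c=M1/2=-7/12, d=(M2−M1)/(6·3)=7/108, b=Δ1−h1·(2M1+M2)/6=-1/2
t_q=9/4 → seg 0, τ=9/4; S=-2+5/4·τ+0·τ²+-7/108·τ³=19/256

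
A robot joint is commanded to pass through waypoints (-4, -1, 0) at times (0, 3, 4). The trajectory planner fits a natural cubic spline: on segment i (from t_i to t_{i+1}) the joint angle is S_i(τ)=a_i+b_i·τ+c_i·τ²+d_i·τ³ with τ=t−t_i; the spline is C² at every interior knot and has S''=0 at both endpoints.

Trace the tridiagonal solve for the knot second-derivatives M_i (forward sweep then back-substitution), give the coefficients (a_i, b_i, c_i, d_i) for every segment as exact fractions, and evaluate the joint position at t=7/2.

  seg 0: a=-4 b=1 c=0 d=0
  seg 1: a=-1 b=1 c=0 d=0
S(7/2) = -1/2

Δ: Δ0=1, Δ1=1
row 1: diag=8, rhs=0; c'=1/8, d'=0
back: M1=0
M: M0=0, M1=0, M2=0
seg 0: a=-4, c=M0/2=0, d=(M1−M0)/(6·3)=0, b=Δ0−h0·(2M0+M1)/6=1
seg 1: a=-1, c=M1/2=0, d=(M2−M1)/(6·1)=0, b=Δ1−h1·(2M1+M2)/6=1
t_q=7/2 → seg 1, τ=1/2; S=-1+1·τ+0·τ²+0·τ³=-1/2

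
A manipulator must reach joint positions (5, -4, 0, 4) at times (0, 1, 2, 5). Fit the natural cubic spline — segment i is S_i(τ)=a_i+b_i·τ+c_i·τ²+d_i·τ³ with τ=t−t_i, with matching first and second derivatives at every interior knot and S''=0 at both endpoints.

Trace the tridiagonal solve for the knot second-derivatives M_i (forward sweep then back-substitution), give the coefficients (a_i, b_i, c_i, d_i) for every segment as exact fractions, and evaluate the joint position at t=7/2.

Δ: Δ0=-9, Δ1=4, Δ2=4/3
row 1: diag=4, rhs=78; c'=1/4, d'=39/2
row 2: denom=8−1·1/4=31/4; d'=(-16−1·39/2)/(31/4)=-142/31
back: M2=-142/31
back: M1=39/2−1/4·-142/31=640/31
M: M0=0, M1=640/31, M2=-142/31, M3=0
seg 0: a=5, c=M0/2=0, d=(M1−M0)/(6·1)=320/93, b=Δ0−h0·(2M0+M1)/6=-1157/93
seg 1: a=-4, c=M1/2=320/31, d=(M2−M1)/(6·1)=-391/93, b=Δ1−h1·(2M1+M2)/6=-197/93
seg 2: a=0, c=M2/2=-71/31, d=(M3−M2)/(6·3)=71/279, b=Δ2−h2·(2M2+M3)/6=550/93
t_q=7/2 → seg 2, τ=3/2; S=0+550/93·τ+-71/31·τ²+71/279·τ³=1135/248

  seg 0: a=5 b=-1157/93 c=0 d=320/93
  seg 1: a=-4 b=-197/93 c=320/31 d=-391/93
  seg 2: a=0 b=550/93 c=-71/31 d=71/279
S(7/2) = 1135/248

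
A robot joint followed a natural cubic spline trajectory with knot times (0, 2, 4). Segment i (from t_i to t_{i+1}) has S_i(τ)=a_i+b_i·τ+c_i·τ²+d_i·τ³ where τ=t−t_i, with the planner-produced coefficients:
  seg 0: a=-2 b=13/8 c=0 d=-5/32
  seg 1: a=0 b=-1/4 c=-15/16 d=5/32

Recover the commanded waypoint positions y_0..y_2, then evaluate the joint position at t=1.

y_0 = S_0(0) = a_0 = -2
y_1 = S_1(0) = a_1 = 0
y_2 = S_1(2) = -3
t_q=1 is in segment 0 (τ=1); S_0(τ)=-17/32

y_0=-2 y_1=0 y_2=-3
S(1) = -17/32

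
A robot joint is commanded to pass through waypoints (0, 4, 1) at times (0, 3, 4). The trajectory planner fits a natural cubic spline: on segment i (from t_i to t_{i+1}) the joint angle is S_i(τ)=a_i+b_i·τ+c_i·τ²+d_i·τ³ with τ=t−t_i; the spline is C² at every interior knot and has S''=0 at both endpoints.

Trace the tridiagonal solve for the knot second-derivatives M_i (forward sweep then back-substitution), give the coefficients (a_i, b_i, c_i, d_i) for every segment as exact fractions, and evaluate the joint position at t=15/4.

Δ: Δ0=4/3, Δ1=-3
row 1: diag=8, rhs=-26; c'=1/8, d'=-13/4
back: M1=-13/4
M: M0=0, M1=-13/4, M2=0
seg 0: a=0, c=M0/2=0, d=(M1−M0)/(6·3)=-13/72, b=Δ0−h0·(2M0+M1)/6=71/24
seg 1: a=4, c=M1/2=-13/8, d=(M2−M1)/(6·1)=13/24, b=Δ1−h1·(2M1+M2)/6=-23/12
t_q=15/4 → seg 1, τ=3/4; S=4+-23/12·τ+-13/8·τ²+13/24·τ³=961/512

  seg 0: a=0 b=71/24 c=0 d=-13/72
  seg 1: a=4 b=-23/12 c=-13/8 d=13/24
S(15/4) = 961/512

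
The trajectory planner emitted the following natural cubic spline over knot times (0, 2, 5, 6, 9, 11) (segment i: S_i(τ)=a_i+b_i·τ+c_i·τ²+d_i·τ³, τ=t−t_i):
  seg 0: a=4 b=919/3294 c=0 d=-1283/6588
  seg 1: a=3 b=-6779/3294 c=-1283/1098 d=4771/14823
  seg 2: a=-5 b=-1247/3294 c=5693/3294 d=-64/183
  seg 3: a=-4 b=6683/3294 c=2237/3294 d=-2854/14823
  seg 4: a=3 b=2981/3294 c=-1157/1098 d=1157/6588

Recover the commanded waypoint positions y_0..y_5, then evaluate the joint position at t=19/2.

y_0 = S_0(0) = a_0 = 4
y_1 = S_1(0) = a_1 = 3
y_2 = S_2(0) = a_2 = -5
y_3 = S_3(0) = a_3 = -4
y_4 = S_4(0) = a_4 = 3
y_5 = S_4(2) = 2
t_q=19/2 is in segment 4 (τ=1/2); S_4(τ)=56411/17568

y_0=4 y_1=3 y_2=-5 y_3=-4 y_4=3 y_5=2
S(19/2) = 56411/17568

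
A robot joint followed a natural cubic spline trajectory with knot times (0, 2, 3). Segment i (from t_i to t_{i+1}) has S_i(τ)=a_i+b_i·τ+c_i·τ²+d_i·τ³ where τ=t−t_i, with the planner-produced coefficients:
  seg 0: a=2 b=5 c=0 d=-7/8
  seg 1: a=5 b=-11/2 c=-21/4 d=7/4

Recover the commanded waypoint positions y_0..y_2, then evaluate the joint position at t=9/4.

y_0 = S_0(0) = a_0 = 2
y_1 = S_1(0) = a_1 = 5
y_2 = S_1(1) = -4
t_q=9/4 is in segment 1 (τ=1/4); S_1(τ)=851/256

y_0=2 y_1=5 y_2=-4
S(9/4) = 851/256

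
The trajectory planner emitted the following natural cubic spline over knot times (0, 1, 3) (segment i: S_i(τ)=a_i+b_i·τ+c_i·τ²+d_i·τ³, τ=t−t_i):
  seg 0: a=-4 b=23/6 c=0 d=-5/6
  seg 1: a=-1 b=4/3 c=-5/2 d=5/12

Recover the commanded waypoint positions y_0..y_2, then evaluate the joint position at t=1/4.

y_0=-4 y_1=-1 y_2=-5
S(1/4) = -391/128

y_0 = S_0(0) = a_0 = -4
y_1 = S_1(0) = a_1 = -1
y_2 = S_1(2) = -5
t_q=1/4 is in segment 0 (τ=1/4); S_0(τ)=-391/128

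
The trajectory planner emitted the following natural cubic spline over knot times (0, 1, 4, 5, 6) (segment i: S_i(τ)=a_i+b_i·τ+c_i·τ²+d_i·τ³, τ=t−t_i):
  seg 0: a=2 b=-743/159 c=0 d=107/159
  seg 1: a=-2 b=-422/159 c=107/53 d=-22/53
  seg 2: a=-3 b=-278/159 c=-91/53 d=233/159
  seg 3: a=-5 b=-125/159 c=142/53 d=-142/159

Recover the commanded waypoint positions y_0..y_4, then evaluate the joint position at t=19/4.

y_0=2 y_1=-2 y_2=-3 y_3=-5 y_4=-4
S(19/4) = -15803/3392

y_0 = S_0(0) = a_0 = 2
y_1 = S_1(0) = a_1 = -2
y_2 = S_2(0) = a_2 = -3
y_3 = S_3(0) = a_3 = -5
y_4 = S_3(1) = -4
t_q=19/4 is in segment 2 (τ=3/4); S_2(τ)=-15803/3392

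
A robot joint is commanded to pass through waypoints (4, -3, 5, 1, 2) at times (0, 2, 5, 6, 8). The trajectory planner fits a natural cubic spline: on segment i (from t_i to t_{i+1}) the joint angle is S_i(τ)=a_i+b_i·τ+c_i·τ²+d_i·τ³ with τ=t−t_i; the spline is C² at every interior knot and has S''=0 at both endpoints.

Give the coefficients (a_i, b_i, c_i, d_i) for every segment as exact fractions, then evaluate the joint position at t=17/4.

  seg 0: a=4 b=-1727/312 c=0 d=635/1248
  seg 1: a=-3 b=89/156 c=635/208 d=-113/144
  seg 2: a=5 b=-1435/624 c=-417/104 d=1441/624
  seg 3: a=1 b=-529/156 c=607/208 d=-607/1248
S(17/4) = 63903/13312

Δ: Δ0=-7/2, Δ1=8/3, Δ2=-4, Δ3=1/2
row 1: diag=10, rhs=37; c'=3/10, d'=37/10
row 2: denom=8−3·3/10=71/10; d'=(-40−3·37/10)/(71/10)=-511/71
row 3: denom=6−1·10/71=416/71; d'=(27−1·-511/71)/(416/71)=607/104
back: M3=607/104
back: M2=-511/71−10/71·607/104=-417/52
back: M1=37/10−3/10·-417/52=635/104
M: M0=0, M1=635/104, M2=-417/52, M3=607/104, M4=0
seg 0: a=4, c=M0/2=0, d=(M1−M0)/(6·2)=635/1248, b=Δ0−h0·(2M0+M1)/6=-1727/312
seg 1: a=-3, c=M1/2=635/208, d=(M2−M1)/(6·3)=-113/144, b=Δ1−h1·(2M1+M2)/6=89/156
seg 2: a=5, c=M2/2=-417/104, d=(M3−M2)/(6·1)=1441/624, b=Δ2−h2·(2M2+M3)/6=-1435/624
seg 3: a=1, c=M3/2=607/208, d=(M4−M3)/(6·2)=-607/1248, b=Δ3−h3·(2M3+M4)/6=-529/156
t_q=17/4 → seg 1, τ=9/4; S=-3+89/156·τ+635/208·τ²+-113/144·τ³=63903/13312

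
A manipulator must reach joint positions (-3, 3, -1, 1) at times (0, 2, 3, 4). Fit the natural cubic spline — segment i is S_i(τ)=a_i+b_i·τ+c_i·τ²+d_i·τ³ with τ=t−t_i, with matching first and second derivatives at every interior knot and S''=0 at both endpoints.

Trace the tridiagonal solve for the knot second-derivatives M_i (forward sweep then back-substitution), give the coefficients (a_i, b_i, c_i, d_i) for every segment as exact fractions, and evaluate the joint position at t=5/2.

  seg 0: a=-3 b=137/23 c=0 d=-17/23
  seg 1: a=3 b=-67/23 c=-102/23 d=77/23
  seg 2: a=-1 b=-40/23 c=129/23 d=-43/23
S(5/2) = 157/184

Δ: Δ0=3, Δ1=-4, Δ2=2
row 1: diag=6, rhs=-42; c'=1/6, d'=-7
row 2: denom=4−1·1/6=23/6; d'=(36−1·-7)/(23/6)=258/23
back: M2=258/23
back: M1=-7−1/6·258/23=-204/23
M: M0=0, M1=-204/23, M2=258/23, M3=0
seg 0: a=-3, c=M0/2=0, d=(M1−M0)/(6·2)=-17/23, b=Δ0−h0·(2M0+M1)/6=137/23
seg 1: a=3, c=M1/2=-102/23, d=(M2−M1)/(6·1)=77/23, b=Δ1−h1·(2M1+M2)/6=-67/23
seg 2: a=-1, c=M2/2=129/23, d=(M3−M2)/(6·1)=-43/23, b=Δ2−h2·(2M2+M3)/6=-40/23
t_q=5/2 → seg 1, τ=1/2; S=3+-67/23·τ+-102/23·τ²+77/23·τ³=157/184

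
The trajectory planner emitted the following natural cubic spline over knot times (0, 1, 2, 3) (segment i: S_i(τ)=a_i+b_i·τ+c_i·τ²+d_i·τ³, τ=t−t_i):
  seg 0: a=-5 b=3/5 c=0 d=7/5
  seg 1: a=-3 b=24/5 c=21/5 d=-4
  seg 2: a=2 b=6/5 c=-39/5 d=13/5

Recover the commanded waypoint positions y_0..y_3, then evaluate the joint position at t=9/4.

y_0=-5 y_1=-3 y_2=2 y_3=-2
S(9/4) = 593/320

y_0 = S_0(0) = a_0 = -5
y_1 = S_1(0) = a_1 = -3
y_2 = S_2(0) = a_2 = 2
y_3 = S_2(1) = -2
t_q=9/4 is in segment 2 (τ=1/4); S_2(τ)=593/320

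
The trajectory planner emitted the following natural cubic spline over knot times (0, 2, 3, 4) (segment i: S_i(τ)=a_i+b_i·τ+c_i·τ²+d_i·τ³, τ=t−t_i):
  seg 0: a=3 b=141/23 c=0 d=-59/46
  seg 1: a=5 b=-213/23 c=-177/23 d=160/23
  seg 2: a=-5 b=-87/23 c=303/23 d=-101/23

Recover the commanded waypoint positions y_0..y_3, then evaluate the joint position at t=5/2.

y_0 = S_0(0) = a_0 = 3
y_1 = S_1(0) = a_1 = 5
y_2 = S_2(0) = a_2 = -5
y_3 = S_2(1) = 0
t_q=5/2 is in segment 1 (τ=1/2); S_1(τ)=-63/92

y_0=3 y_1=5 y_2=-5 y_3=0
S(5/2) = -63/92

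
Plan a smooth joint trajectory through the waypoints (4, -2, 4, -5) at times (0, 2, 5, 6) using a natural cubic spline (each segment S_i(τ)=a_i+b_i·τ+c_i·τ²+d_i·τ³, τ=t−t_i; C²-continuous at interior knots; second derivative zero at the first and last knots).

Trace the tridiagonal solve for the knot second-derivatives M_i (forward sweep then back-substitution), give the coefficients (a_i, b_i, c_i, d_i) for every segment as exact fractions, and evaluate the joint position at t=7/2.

  seg 0: a=4 b=-359/71 c=0 d=73/142
  seg 1: a=-2 b=79/71 c=219/71 d=-66/71
  seg 2: a=4 b=-389/71 c=-375/71 d=125/71
S(7/2) = 493/142

Δ: Δ0=-3, Δ1=2, Δ2=-9
row 1: diag=10, rhs=30; c'=3/10, d'=3
row 2: denom=8−3·3/10=71/10; d'=(-66−3·3)/(71/10)=-750/71
back: M2=-750/71
back: M1=3−3/10·-750/71=438/71
M: M0=0, M1=438/71, M2=-750/71, M3=0
seg 0: a=4, c=M0/2=0, d=(M1−M0)/(6·2)=73/142, b=Δ0−h0·(2M0+M1)/6=-359/71
seg 1: a=-2, c=M1/2=219/71, d=(M2−M1)/(6·3)=-66/71, b=Δ1−h1·(2M1+M2)/6=79/71
seg 2: a=4, c=M2/2=-375/71, d=(M3−M2)/(6·1)=125/71, b=Δ2−h2·(2M2+M3)/6=-389/71
t_q=7/2 → seg 1, τ=3/2; S=-2+79/71·τ+219/71·τ²+-66/71·τ³=493/142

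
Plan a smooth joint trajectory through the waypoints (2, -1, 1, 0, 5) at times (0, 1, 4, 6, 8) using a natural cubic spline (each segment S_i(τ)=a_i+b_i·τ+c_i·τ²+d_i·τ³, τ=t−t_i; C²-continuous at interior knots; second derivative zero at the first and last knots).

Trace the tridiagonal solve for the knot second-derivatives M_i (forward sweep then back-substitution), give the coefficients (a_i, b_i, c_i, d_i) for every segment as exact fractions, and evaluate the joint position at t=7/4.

Δ: Δ0=-3, Δ1=2/3, Δ2=-1/2, Δ3=5/2
row 1: diag=8, rhs=22; c'=3/8, d'=11/4
row 2: denom=10−3·3/8=71/8; d'=(-7−3·11/4)/(71/8)=-122/71
row 3: denom=8−2·16/71=536/71; d'=(18−2·-122/71)/(536/71)=761/268
back: M3=761/268
back: M2=-122/71−16/71·761/268=-158/67
back: M1=11/4−3/8·-158/67=487/134
M: M0=0, M1=487/134, M2=-158/67, M3=761/268, M4=0
seg 0: a=2, c=M0/2=0, d=(M1−M0)/(6·1)=487/804, b=Δ0−h0·(2M0+M1)/6=-2899/804
seg 1: a=-1, c=M1/2=487/268, d=(M2−M1)/(6·3)=-803/2412, b=Δ1−h1·(2M1+M2)/6=-719/402
seg 2: a=1, c=M2/2=-79/67, d=(M3−M2)/(6·2)=1393/3216, b=Δ2−h2·(2M2+M3)/6=101/804
seg 3: a=0, c=M3/2=761/536, d=(M4−M3)/(6·2)=-761/3216, b=Δ3−h3·(2M3+M4)/6=122/201
t_q=7/4 → seg 1, τ=3/4; S=-1+-719/402·τ+487/268·τ²+-803/2412·τ³=-25037/17152

  seg 0: a=2 b=-2899/804 c=0 d=487/804
  seg 1: a=-1 b=-719/402 c=487/268 d=-803/2412
  seg 2: a=1 b=101/804 c=-79/67 d=1393/3216
  seg 3: a=0 b=122/201 c=761/536 d=-761/3216
S(7/4) = -25037/17152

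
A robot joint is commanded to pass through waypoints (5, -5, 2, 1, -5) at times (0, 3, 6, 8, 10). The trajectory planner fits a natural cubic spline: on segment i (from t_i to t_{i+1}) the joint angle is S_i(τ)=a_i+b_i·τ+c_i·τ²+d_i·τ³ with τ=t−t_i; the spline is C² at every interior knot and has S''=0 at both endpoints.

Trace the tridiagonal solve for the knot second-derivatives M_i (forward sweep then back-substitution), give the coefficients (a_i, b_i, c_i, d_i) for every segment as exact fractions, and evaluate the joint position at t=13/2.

Δ: Δ0=-10/3, Δ1=7/3, Δ2=-1/2, Δ3=-3
row 1: diag=12, rhs=34; c'=1/4, d'=17/6
row 2: denom=10−3·1/4=37/4; d'=(-17−3·17/6)/(37/4)=-102/37
row 3: denom=8−2·8/37=280/37; d'=(-15−2·-102/37)/(280/37)=-351/280
back: M3=-351/280
back: M2=-102/37−8/37·-351/280=-87/35
back: M1=17/6−1/4·-87/35=1451/420
M: M0=0, M1=1451/420, M2=-87/35, M3=-351/280, M4=0
seg 0: a=5, c=M0/2=0, d=(M1−M0)/(6·3)=1451/7560, b=Δ0−h0·(2M0+M1)/6=-1417/280
seg 1: a=-5, c=M1/2=1451/840, d=(M2−M1)/(6·3)=-499/1512, b=Δ1−h1·(2M1+M2)/6=17/140
seg 2: a=2, c=M2/2=-87/70, d=(M3−M2)/(6·2)=23/224, b=Δ2−h2·(2M2+M3)/6=63/40
seg 3: a=1, c=M3/2=-351/560, d=(M4−M3)/(6·2)=117/1120, b=Δ3−h3·(2M3+M4)/6=-303/140
t_q=13/2 → seg 2, τ=1/2; S=2+63/40·τ+-87/70·τ²+23/224·τ³=22307/8960

  seg 0: a=5 b=-1417/280 c=0 d=1451/7560
  seg 1: a=-5 b=17/140 c=1451/840 d=-499/1512
  seg 2: a=2 b=63/40 c=-87/70 d=23/224
  seg 3: a=1 b=-303/140 c=-351/560 d=117/1120
S(13/2) = 22307/8960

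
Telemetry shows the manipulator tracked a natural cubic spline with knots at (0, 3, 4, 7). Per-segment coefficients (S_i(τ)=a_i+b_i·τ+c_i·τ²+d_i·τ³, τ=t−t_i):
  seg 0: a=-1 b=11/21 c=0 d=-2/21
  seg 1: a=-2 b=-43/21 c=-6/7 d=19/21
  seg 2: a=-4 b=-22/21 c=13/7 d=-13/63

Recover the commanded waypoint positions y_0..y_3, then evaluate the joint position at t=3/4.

y_0=-1 y_1=-2 y_2=-4 y_3=4
S(3/4) = -145/224

y_0 = S_0(0) = a_0 = -1
y_1 = S_1(0) = a_1 = -2
y_2 = S_2(0) = a_2 = -4
y_3 = S_2(3) = 4
t_q=3/4 is in segment 0 (τ=3/4); S_0(τ)=-145/224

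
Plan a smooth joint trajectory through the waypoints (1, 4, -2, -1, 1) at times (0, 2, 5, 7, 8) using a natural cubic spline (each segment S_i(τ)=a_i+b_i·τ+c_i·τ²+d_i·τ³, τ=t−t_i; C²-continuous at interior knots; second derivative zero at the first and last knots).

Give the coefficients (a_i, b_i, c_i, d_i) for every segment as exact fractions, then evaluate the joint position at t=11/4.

Δ: Δ0=3/2, Δ1=-2, Δ2=1/2, Δ3=2
row 1: diag=10, rhs=-21; c'=3/10, d'=-21/10
row 2: denom=10−3·3/10=91/10; d'=(15−3·-21/10)/(91/10)=213/91
row 3: denom=6−2·20/91=506/91; d'=(9−2·213/91)/(506/91)=393/506
back: M3=393/506
back: M2=213/91−20/91·393/506=549/253
back: M1=-21/10−3/10·549/253=-696/253
M: M0=0, M1=-696/253, M2=549/253, M3=393/506, M4=0
seg 0: a=1, c=M0/2=0, d=(M1−M0)/(6·2)=-58/253, b=Δ0−h0·(2M0+M1)/6=1223/506
seg 1: a=4, c=M1/2=-348/253, d=(M2−M1)/(6·3)=415/1518, b=Δ1−h1·(2M1+M2)/6=-169/506
seg 2: a=-2, c=M2/2=549/506, d=(M3−M2)/(6·2)=-235/2024, b=Δ2−h2·(2M2+M3)/6=-305/253
seg 3: a=-1, c=M3/2=393/1012, d=(M4−M3)/(6·1)=-131/1012, b=Δ3−h3·(2M3+M4)/6=881/506
t_q=11/4 → seg 1, τ=3/4; S=4+-169/506·τ+-348/253·τ²+415/1518·τ³=100103/32384

  seg 0: a=1 b=1223/506 c=0 d=-58/253
  seg 1: a=4 b=-169/506 c=-348/253 d=415/1518
  seg 2: a=-2 b=-305/253 c=549/506 d=-235/2024
  seg 3: a=-1 b=881/506 c=393/1012 d=-131/1012
S(11/4) = 100103/32384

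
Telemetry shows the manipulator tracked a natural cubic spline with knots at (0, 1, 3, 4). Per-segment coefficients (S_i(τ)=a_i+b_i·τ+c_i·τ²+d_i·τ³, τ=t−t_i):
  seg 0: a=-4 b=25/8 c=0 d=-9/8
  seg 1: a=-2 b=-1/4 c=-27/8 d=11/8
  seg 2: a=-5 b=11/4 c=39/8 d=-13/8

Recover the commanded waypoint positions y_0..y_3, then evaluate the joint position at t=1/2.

y_0=-4 y_1=-2 y_2=-5 y_3=1
S(1/2) = -165/64

y_0 = S_0(0) = a_0 = -4
y_1 = S_1(0) = a_1 = -2
y_2 = S_2(0) = a_2 = -5
y_3 = S_2(1) = 1
t_q=1/2 is in segment 0 (τ=1/2); S_0(τ)=-165/64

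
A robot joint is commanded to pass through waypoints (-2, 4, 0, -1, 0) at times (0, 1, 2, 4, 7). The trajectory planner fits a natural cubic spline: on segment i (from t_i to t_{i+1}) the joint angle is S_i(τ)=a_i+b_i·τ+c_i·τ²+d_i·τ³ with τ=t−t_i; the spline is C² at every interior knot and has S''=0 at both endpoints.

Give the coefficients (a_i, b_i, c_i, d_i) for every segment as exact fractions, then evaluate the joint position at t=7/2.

  seg 0: a=-2 b=2816/321 c=0 d=-890/321
  seg 1: a=4 b=146/321 c=-890/107 d=1240/321
  seg 2: a=0 b=-1474/321 c=350/107 d=-1573/2568
  seg 3: a=-1 b=733/642 c=-173/428 d=173/3852
S(7/2) = -10925/6848

Δ: Δ0=6, Δ1=-4, Δ2=-1/2, Δ3=1/3
row 1: diag=4, rhs=-60; c'=1/4, d'=-15
row 2: denom=6−1·1/4=23/4; d'=(21−1·-15)/(23/4)=144/23
row 3: denom=10−2·8/23=214/23; d'=(5−2·144/23)/(214/23)=-173/214
back: M3=-173/214
back: M2=144/23−8/23·-173/214=700/107
back: M1=-15−1/4·700/107=-1780/107
M: M0=0, M1=-1780/107, M2=700/107, M3=-173/214, M4=0
seg 0: a=-2, c=M0/2=0, d=(M1−M0)/(6·1)=-890/321, b=Δ0−h0·(2M0+M1)/6=2816/321
seg 1: a=4, c=M1/2=-890/107, d=(M2−M1)/(6·1)=1240/321, b=Δ1−h1·(2M1+M2)/6=146/321
seg 2: a=0, c=M2/2=350/107, d=(M3−M2)/(6·2)=-1573/2568, b=Δ2−h2·(2M2+M3)/6=-1474/321
seg 3: a=-1, c=M3/2=-173/428, d=(M4−M3)/(6·3)=173/3852, b=Δ3−h3·(2M3+M4)/6=733/642
t_q=7/2 → seg 2, τ=3/2; S=0+-1474/321·τ+350/107·τ²+-1573/2568·τ³=-10925/6848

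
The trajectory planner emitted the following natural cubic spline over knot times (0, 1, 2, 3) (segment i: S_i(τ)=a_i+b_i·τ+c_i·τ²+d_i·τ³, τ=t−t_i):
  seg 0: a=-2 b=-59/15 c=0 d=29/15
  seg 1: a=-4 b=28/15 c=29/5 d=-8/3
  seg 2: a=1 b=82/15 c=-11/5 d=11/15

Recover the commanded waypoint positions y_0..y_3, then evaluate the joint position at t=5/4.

y_0=-2 y_1=-4 y_2=1 y_3=5
S(5/4) = -257/80

y_0 = S_0(0) = a_0 = -2
y_1 = S_1(0) = a_1 = -4
y_2 = S_2(0) = a_2 = 1
y_3 = S_2(1) = 5
t_q=5/4 is in segment 1 (τ=1/4); S_1(τ)=-257/80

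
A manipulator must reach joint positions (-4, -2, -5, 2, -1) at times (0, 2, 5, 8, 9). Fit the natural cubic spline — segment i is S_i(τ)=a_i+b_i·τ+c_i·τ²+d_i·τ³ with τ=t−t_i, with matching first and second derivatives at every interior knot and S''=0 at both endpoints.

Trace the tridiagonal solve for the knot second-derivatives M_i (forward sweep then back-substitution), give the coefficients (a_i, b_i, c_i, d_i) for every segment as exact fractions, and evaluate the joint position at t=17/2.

  seg 0: a=-4 b=701/399 c=0 d=-151/798
  seg 1: a=-2 b=-205/399 c=-151/133 d=1165/3591
  seg 2: a=-5 b=572/399 c=712/399 d=-1777/3591
  seg 3: a=2 b=-487/399 c=-355/133 d=355/399
S(17/2) = 887/1064

Δ: Δ0=1, Δ1=-1, Δ2=7/3, Δ3=-3
row 1: diag=10, rhs=-12; c'=3/10, d'=-6/5
row 2: denom=12−3·3/10=111/10; d'=(20−3·-6/5)/(111/10)=236/111
row 3: denom=8−3·10/37=266/37; d'=(-32−3·236/111)/(266/37)=-710/133
back: M3=-710/133
back: M2=236/111−10/37·-710/133=1424/399
back: M1=-6/5−3/10·1424/399=-302/133
M: M0=0, M1=-302/133, M2=1424/399, M3=-710/133, M4=0
seg 0: a=-4, c=M0/2=0, d=(M1−M0)/(6·2)=-151/798, b=Δ0−h0·(2M0+M1)/6=701/399
seg 1: a=-2, c=M1/2=-151/133, d=(M2−M1)/(6·3)=1165/3591, b=Δ1−h1·(2M1+M2)/6=-205/399
seg 2: a=-5, c=M2/2=712/399, d=(M3−M2)/(6·3)=-1777/3591, b=Δ2−h2·(2M2+M3)/6=572/399
seg 3: a=2, c=M3/2=-355/133, d=(M4−M3)/(6·1)=355/399, b=Δ3−h3·(2M3+M4)/6=-487/399
t_q=17/2 → seg 3, τ=1/2; S=2+-487/399·τ+-355/133·τ²+355/399·τ³=887/1064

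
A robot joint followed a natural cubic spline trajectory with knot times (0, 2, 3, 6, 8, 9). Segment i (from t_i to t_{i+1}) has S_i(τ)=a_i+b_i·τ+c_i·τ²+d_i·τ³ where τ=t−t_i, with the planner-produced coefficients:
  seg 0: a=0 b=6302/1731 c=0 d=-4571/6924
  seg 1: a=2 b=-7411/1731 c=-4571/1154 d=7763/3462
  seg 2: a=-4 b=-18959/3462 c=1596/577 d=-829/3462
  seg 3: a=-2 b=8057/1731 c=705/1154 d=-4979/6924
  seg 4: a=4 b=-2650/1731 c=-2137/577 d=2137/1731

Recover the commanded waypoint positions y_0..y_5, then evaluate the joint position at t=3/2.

y_0=0 y_1=2 y_2=-4 y_3=-2 y_4=4 y_5=0
S(3/2) = 59693/18464

y_0 = S_0(0) = a_0 = 0
y_1 = S_1(0) = a_1 = 2
y_2 = S_2(0) = a_2 = -4
y_3 = S_3(0) = a_3 = -2
y_4 = S_4(0) = a_4 = 4
y_5 = S_4(1) = 0
t_q=3/2 is in segment 0 (τ=3/2); S_0(τ)=59693/18464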